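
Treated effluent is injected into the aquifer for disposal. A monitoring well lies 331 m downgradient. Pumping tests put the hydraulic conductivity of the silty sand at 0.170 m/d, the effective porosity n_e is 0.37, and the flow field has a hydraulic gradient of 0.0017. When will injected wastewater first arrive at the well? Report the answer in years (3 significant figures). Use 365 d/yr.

1160 years

Specific discharge q = 0.170 × 0.0017 = 2.890e-4 m/d
Seepage velocity v = q / n = 2.890e-4 / 0.37 = 7.811e-4 m/d
t = L / v = 331 / 7.811e-4 = 423800 d
   = 423800 / 365 = 1160 yr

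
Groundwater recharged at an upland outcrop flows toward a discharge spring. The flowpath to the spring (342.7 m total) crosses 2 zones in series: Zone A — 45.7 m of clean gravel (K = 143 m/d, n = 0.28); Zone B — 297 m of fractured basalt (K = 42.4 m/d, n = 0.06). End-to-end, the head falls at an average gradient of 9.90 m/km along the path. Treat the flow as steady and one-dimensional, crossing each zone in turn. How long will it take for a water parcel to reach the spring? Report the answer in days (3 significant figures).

For zones in series the flux q is common to all zones; the equivalent conductivity is the harmonic (thickness-weighted) mean, K_eq = L_total / Σ(L_j/K_j).
Σ(L/K) = 45.7/143 + 297/42.4 = 0.3196 + 7.005 = 7.324 d
K_eq = L_total / Σ(L/K) = 342.7 / 7.324 = 46.79 m/d
q = K_eq · i = 46.79 × 0.0099 = 0.4632 m/d (same in every zone)
Zone A: v = q/n = 0.4632/0.28 = 1.654 m/d → t_A = 45.7/1.654 = 27.62 d
Zone B: v = q/n = 0.4632/0.06 = 7.720 m/d → t_B = 297/7.720 = 38.47 d
Total t = 27.62 + 38.47 = 66.09 d

66.1 days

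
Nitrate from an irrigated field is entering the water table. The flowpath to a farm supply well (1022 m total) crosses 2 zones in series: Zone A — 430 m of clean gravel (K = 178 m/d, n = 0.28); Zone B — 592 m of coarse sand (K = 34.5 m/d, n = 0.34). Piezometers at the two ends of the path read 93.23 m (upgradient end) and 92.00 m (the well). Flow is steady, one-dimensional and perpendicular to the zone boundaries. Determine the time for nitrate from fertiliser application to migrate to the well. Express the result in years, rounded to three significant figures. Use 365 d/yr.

Total head drop ΔH = 93.23 − 92.00 = 1.23 m
Continuity: the same q passes through each zone, so ΔH = q·Σ(L_j/K_j) — the zones act as resistances in series.
Σ(L/K) = 430/178 + 592/34.5 = 2.416 + 17.16 = 19.58 d
q = ΔH / Σ(L/K) = 1.23 / 19.58 = 0.06283 m/d (same in every zone)
Zone A: v = q/n = 0.06283/0.28 = 0.2244 m/d → t_A = 430/0.2244 = 1916 d
Zone B: v = q/n = 0.06283/0.34 = 0.1848 m/d → t_B = 592/0.1848 = 3203 d
Total t = 1916 + 3203 = 5119 d
   = 5119 / 365 = 14.0 yr

14.0 years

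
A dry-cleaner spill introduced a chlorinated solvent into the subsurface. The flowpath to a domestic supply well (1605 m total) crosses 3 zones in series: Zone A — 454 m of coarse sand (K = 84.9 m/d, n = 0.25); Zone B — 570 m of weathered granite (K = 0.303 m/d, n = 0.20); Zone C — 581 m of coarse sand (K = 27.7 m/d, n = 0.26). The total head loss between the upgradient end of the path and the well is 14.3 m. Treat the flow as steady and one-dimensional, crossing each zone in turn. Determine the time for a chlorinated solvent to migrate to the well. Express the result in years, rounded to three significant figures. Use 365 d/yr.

Continuity: the same q passes through each zone, so ΔH = q·Σ(L_j/K_j) — the zones act as resistances in series.
Σ(L/K) = 454/84.9 + 570/0.303 + 581/27.7 = 5.347 + 1881 + 20.97 = 1908 d
q = ΔH / Σ(L/K) = 14.3 / 1908 = 0.007497 m/d (same in every zone)
Zone A: v = q/n = 0.007497/0.25 = 0.02999 m/d → t_A = 454/0.02999 = 15140 d
Zone B: v = q/n = 0.007497/0.20 = 0.03748 m/d → t_B = 570/0.03748 = 15210 d
Zone C: v = q/n = 0.007497/0.26 = 0.02883 m/d → t_C = 581/0.02883 = 20150 d
Total t = 15140 + 15210 + 20150 = 50500 d
   = 50500 / 365 = 138 yr

138 years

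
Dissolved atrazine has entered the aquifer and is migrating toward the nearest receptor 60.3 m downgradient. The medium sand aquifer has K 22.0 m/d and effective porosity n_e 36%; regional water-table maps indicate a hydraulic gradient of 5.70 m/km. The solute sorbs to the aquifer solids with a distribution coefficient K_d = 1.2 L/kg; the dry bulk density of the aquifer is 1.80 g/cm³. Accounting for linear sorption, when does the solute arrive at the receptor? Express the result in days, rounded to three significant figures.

1210 days

Darcy flux q = K·i = 22.0 × 0.0057 = 0.1254 m/d
v = Ki/n = 22.0·0.0057/0.36 = 0.3483 m/d
Retardation R = 1 + ρ_b·K_d/n = 1 + 1.80×1.2/0.36 = 7.000
Contaminant velocity v_c = v/R = 0.3483/7.000 = 0.04976 m/d
t = L/v_c = 60.3/0.04976 = 1212 d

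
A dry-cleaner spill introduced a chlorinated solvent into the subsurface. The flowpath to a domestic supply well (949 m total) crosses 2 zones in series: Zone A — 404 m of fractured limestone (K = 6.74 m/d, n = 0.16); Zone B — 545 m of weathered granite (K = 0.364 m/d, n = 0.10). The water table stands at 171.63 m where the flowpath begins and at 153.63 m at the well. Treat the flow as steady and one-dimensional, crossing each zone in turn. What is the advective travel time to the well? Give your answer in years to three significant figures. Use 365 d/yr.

Total head drop ΔH = 171.63 − 153.63 = 18.00 m
Steady 1-D flow in series ⇒ the Darcy flux q is identical in every zone and the zone head losses add (resistances L/K in series).
Σ(L/K) = 404/6.74 + 545/0.364 = 59.94 + 1497 = 1557 d
q = ΔH / Σ(L/K) = 18.00 / 1557 = 0.01156 m/d (same in every zone)
Zone A: v = q/n = 0.01156/0.16 = 0.07225 m/d → t_A = 404/0.07225 = 5592 d
Zone B: v = q/n = 0.01156/0.10 = 0.1156 m/d → t_B = 545/0.1156 = 4715 d
Total t = 5592 + 4715 = 10310 d
   = 10310 / 365 = 28.2 yr

28.2 years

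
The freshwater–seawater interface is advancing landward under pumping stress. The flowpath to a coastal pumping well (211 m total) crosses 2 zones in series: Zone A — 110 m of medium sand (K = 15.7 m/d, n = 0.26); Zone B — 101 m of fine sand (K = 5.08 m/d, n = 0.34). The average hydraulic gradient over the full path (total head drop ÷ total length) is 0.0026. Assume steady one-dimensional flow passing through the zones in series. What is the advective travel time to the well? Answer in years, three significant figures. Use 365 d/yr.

8.45 years

Steady 1-D flow in series ⇒ the Darcy flux q is identical in every zone and the zone head losses add (resistances L/K in series).
Σ(L/K) = 110/15.7 + 101/5.08 = 7.006 + 19.88 = 26.89 d
K_eq = L_total / Σ(L/K) = 211 / 26.89 = 7.847 m/d
q = K_eq · i = 7.847 × 0.0026 = 0.02040 m/d (same in every zone)
Zone A: v = q/n = 0.02040/0.26 = 0.07847 m/d → t_A = 110/0.07847 = 1402 d
Zone B: v = q/n = 0.02040/0.34 = 0.06001 m/d → t_B = 101/0.06001 = 1683 d
Total t = 1402 + 1683 = 3085 d
   = 3085 / 365 = 8.45 yr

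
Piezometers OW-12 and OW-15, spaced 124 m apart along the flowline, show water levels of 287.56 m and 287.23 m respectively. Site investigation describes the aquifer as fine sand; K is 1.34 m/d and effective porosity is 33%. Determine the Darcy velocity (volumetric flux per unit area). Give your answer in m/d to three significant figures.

0.00357 m/d

Hydraulic gradient i = (287.56 − 287.23) / 124 = 0.33 / 124 = 0.002661
Darcy flux q = K·i = 1.34 × 0.002661 = 0.003566 m/d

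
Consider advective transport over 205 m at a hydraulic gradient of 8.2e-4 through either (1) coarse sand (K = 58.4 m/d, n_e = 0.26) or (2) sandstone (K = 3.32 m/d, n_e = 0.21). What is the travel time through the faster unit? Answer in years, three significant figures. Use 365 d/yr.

Unit 1 (coarse sand): v = 58.4×8.2e-4/0.26 = 0.1842 m/d, t = 205/0.1842 = 1113 d
Unit 2 (sandstone): v = 3.32×8.2e-4/0.21 = 0.01296 m/d, t = 205/0.01296 = 15810 d
Faster: 1113 d / 365 = 3.05 yr

3.05 years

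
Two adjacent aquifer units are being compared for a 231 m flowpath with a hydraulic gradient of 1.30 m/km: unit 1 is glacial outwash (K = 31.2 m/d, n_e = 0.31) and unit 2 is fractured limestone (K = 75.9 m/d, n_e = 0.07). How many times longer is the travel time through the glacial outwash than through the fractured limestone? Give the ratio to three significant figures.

Unit 1 (glacial outwash): v = 31.2×0.0013/0.31 = 0.1308 m/d, t = 231/0.1308 = 1766 d
Unit 2 (fractured limestone): v = 75.9×0.0013/0.07 = 1.410 m/d, t = 231/1.410 = 163.9 d
t(glacial outwash) / t(fractured limestone) = 1766/163.9 = 10.8

10.8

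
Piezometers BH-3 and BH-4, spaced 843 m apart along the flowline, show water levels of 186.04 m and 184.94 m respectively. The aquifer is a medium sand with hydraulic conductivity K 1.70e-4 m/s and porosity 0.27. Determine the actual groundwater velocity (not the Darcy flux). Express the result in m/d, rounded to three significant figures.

0.0710 m/d

Hydraulic gradient i = (186.04 − 184.94) / 843 = 1.10 / 843 = 0.001305
K = 1.70e-4 m/s × 86400 s/d = 14.69 m/d
Specific discharge q = 14.69 × 0.001305 = 0.01917 m/d
Average linear velocity = 0.01917 / 0.27 = 0.07098 m/d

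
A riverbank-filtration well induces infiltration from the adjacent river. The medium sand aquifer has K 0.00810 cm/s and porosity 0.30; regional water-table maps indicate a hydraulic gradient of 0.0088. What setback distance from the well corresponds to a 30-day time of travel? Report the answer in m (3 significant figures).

K = 0.00810 cm/s × 864 = 6.998 m/d
q = Ki = 6.998 × 0.0088 = 0.06159 m/d
v_s = q/n_e = 0.06159/0.30 = 0.2053 m/d
L = v × T = 0.2053 × 30 = 6.159 m

6.16 m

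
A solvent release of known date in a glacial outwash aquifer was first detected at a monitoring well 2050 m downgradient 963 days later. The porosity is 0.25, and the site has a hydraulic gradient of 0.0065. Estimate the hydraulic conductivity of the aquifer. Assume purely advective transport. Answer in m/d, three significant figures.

81.9 m/d

v = L / t = 2050 / 963 = 2.129 m/d
K = v · n / i = 2.129 × 0.25 / 0.0065 = 81.9 m/d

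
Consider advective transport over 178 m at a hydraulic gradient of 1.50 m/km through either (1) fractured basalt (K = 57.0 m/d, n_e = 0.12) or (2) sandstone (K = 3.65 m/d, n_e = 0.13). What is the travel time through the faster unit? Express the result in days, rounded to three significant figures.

Unit 1 (fractured basalt): v = 57.0×0.0015/0.12 = 0.7125 m/d, t = 178/0.7125 = 249.8 d
Unit 2 (sandstone): v = 3.65×0.0015/0.13 = 0.04212 m/d, t = 178/0.04212 = 4226 d
Faster unit: t = 250 d

250 days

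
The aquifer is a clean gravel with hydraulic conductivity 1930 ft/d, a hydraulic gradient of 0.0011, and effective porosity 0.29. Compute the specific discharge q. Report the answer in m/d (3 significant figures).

K = 1930 ft/d × 0.3048 = 588.3 m/d
q = Ki = 588.3 × 0.0011 = 0.6471 m/d

0.647 m/d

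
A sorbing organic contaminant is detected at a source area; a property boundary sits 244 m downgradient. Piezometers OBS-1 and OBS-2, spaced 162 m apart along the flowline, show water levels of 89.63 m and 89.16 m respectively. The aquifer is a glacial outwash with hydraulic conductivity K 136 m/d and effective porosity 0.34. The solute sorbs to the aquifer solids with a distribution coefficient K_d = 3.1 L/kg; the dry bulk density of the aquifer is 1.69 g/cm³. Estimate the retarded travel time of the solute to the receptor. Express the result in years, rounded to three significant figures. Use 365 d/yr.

Hydraulic gradient i = (89.63 − 89.16) / 162 = 0.47 / 162 = 0.002901
Darcy flux q = K·i = 136 × 0.002901 = 0.3946 m/d
v = Ki/n = 136·0.002901/0.34 = 1.160 m/d
Retardation R = 1 + ρ_b·K_d/n = 1 + 1.69×3.1/0.34 = 16.41
Contaminant velocity v_c = v/R = 1.160/16.41 = 0.07072 m/d
t = L/v_c = 244/0.07072 = 3450 d
   = 3450/365 = 9.45 yr

9.45 years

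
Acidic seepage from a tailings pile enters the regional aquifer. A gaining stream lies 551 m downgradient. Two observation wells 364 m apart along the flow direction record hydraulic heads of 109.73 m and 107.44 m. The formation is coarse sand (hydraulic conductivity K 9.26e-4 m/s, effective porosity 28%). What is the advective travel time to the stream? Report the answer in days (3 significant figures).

Hydraulic gradient i = (109.73 − 107.44) / 364 = 2.29 / 364 = 0.006291
K = 9.26e-4 m/s × 86400 s/d = 80.01 m/d
Darcy flux q = K·i = 80.01 × 0.006291 = 0.5033 m/d
v_s = q/n_e = 0.5033/0.28 = 1.798 m/d
t = L / v = 551 / 1.798 = 306.5 d

307 days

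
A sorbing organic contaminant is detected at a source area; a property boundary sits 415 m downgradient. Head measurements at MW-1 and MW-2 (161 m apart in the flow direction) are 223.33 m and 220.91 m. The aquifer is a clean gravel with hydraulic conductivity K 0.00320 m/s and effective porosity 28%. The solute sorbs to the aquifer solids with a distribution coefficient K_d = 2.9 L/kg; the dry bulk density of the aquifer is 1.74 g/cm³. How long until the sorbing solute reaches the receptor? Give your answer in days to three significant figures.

Hydraulic gradient i = (223.33 − 220.91) / 161 = 2.42 / 161 = 0.01503
K = 0.00320 m/s × 86400 s/d = 276.5 m/d
Specific discharge q = 276.5 × 0.01503 = 4.156 m/d
Seepage velocity v = q / n = 4.156 / 0.28 = 14.84 m/d
Retardation R = 1 + ρ_b·K_d/n = 1 + 1.74×2.9/0.28 = 19.02
Contaminant velocity v_c = v/R = 14.84/19.02 = 0.7803 m/d
t = L/v_c = 415/0.7803 = 531.9 d

532 days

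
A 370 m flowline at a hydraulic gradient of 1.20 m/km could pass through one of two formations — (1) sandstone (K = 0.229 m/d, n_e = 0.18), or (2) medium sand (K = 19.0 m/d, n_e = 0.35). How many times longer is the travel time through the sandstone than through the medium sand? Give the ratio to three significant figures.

42.7

Unit 1 (sandstone): v = 0.229×0.0012/0.18 = 0.001527 m/d, t = 370/0.001527 = 242400 d
Unit 2 (medium sand): v = 19.0×0.0012/0.35 = 0.06514 m/d, t = 370/0.06514 = 5680 d
t(sandstone) / t(medium sand) = 242400/5680 = 42.7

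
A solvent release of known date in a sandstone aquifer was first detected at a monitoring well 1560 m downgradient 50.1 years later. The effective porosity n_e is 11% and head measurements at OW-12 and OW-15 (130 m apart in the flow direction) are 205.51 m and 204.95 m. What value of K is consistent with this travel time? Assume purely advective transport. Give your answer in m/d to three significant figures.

2.18 m/d

Hydraulic gradient i = (205.51 − 204.95) / 130 = 0.56 / 130 = 0.004308
t = 50.1 years = 18290 d
v = L / t = 1560 / 18290 = 0.08531 m/d
K = v · n / i = 0.08531 × 0.11 / 0.004308 = 2.18 m/d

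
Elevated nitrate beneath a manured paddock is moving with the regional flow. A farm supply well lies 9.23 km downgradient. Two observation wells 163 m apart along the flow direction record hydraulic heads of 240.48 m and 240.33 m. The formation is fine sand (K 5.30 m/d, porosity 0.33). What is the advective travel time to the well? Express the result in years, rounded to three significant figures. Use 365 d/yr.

1710 years

Hydraulic gradient i = (240.48 − 240.33) / 163 = 0.15 / 163 = 9.202e-4
Specific discharge q = 5.30 × 9.202e-4 = 0.004877 m/d
v_s = q/n_e = 0.004877/0.33 = 0.01478 m/d
L = 9.23 km = 9230 m
t = L / v = 9230 / 0.01478 = 624500 d
   = 624500 / 365 = 1710 yr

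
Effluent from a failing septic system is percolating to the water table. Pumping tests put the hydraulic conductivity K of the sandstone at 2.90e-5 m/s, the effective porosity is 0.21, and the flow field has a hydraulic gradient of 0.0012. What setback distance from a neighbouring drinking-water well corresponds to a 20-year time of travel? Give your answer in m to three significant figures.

K = 2.90e-5 m/s × 86400 s/d = 2.506 m/d
Darcy flux q = K·i = 2.506 × 0.0012 = 0.003007 m/d
Average linear velocity = 0.003007 / 0.21 = 0.01432 m/d
T = 20 yr × 365 = 7300 d
L = v × T = 0.01432 × 7300 = 104.5 m

105 m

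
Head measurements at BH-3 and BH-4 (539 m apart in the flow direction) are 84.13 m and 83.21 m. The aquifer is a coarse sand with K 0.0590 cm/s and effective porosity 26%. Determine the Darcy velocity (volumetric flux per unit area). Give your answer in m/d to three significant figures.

Hydraulic gradient i = (84.13 − 83.21) / 539 = 0.92 / 539 = 0.001707
K = 0.0590 cm/s × 864 = 50.98 m/d
q = Ki = 50.98 × 0.001707 = 0.08701 m/d

0.0870 m/d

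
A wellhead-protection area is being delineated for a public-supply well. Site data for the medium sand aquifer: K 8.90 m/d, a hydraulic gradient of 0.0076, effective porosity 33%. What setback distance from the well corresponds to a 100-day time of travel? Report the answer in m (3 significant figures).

Specific discharge q = 8.90 × 0.0076 = 0.06764 m/d
Average linear velocity = 0.06764 / 0.33 = 0.2050 m/d
L = v × T = 0.2050 × 100 = 20.50 m

20.5 m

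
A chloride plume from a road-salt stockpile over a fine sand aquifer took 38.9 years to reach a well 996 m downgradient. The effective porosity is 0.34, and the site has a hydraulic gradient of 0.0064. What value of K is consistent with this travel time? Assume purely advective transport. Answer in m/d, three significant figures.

3.73 m/d

t = 38.9 years = 14200 d
v = L / t = 996 / 14200 = 0.07015 m/d
K = v · n / i = 0.07015 × 0.34 / 0.0064 = 3.73 m/d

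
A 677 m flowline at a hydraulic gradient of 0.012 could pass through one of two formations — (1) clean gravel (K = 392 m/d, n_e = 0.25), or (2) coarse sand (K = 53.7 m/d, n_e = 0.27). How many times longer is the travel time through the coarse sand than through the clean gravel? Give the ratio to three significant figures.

Unit 1 (clean gravel): v = 392×0.012/0.25 = 18.82 m/d, t = 677/18.82 = 35.98 d
Unit 2 (coarse sand): v = 53.7×0.012/0.27 = 2.387 m/d, t = 677/2.387 = 283.7 d
t(coarse sand) / t(clean gravel) = 283.7/35.98 = 7.88

7.88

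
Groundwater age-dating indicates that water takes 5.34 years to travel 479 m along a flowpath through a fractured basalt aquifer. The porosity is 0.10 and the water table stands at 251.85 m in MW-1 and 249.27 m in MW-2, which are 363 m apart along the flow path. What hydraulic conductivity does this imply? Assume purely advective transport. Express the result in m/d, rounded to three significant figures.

3.46 m/d

Hydraulic gradient i = (251.85 − 249.27) / 363 = 2.58 / 363 = 0.007107
t = 5.34 years = 1949 d
v = L / t = 479 / 1949 = 0.2458 m/d
K = v · n / i = 0.2458 × 0.10 / 0.007107 = 3.46 m/d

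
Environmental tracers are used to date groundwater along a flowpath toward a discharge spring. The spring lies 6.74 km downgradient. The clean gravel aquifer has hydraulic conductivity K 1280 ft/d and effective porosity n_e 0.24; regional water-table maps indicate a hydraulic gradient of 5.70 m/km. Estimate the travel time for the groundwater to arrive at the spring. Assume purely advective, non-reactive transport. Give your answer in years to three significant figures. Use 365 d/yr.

1.99 years

K = 1280 ft/d × 0.3048 = 390.1 m/d
Darcy flux q = K·i = 390.1 × 0.0057 = 2.224 m/d
v_s = q/n_e = 2.224/0.24 = 9.266 m/d
L = 6.74 km = 6740 m
t = L / v = 6740 / 9.266 = 727.4 d
   = 727.4 / 365 = 1.99 yr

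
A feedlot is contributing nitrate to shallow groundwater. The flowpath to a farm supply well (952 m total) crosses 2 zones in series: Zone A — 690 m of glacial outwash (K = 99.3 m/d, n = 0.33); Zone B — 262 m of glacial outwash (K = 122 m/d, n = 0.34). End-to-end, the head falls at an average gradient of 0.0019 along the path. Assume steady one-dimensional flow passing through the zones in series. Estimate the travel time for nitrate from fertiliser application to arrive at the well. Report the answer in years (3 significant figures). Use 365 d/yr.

Steady 1-D flow in series ⇒ the Darcy flux q is identical in every zone and the zone head losses add (resistances L/K in series).
Σ(L/K) = 690/99.3 + 262/122 = 6.949 + 2.148 = 9.096 d
K_eq = L_total / Σ(L/K) = 952 / 9.096 = 104.7 m/d
q = K_eq · i = 104.7 × 0.0019 = 0.1989 m/d (same in every zone)
Zone A: v = q/n = 0.1989/0.33 = 0.6026 m/d → t_A = 690/0.6026 = 1145 d
Zone B: v = q/n = 0.1989/0.34 = 0.5849 m/d → t_B = 262/0.5849 = 448.0 d
Total t = 1145 + 448.0 = 1593 d
   = 1593 / 365 = 4.36 yr

4.36 years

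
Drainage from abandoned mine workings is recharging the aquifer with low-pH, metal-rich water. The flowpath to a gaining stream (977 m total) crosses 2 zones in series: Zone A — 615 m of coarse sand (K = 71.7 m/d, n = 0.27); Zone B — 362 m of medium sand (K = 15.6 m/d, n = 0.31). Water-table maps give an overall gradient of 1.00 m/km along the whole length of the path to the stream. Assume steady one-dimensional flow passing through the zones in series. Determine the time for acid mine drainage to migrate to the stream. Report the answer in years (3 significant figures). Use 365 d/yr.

24.8 years

Steady 1-D flow in series ⇒ the Darcy flux q is identical in every zone and the zone head losses add (resistances L/K in series).
Σ(L/K) = 615/71.7 + 362/15.6 = 8.577 + 23.21 = 31.78 d
K_eq = L_total / Σ(L/K) = 977 / 31.78 = 30.74 m/d
q = K_eq · i = 30.74 × 0.0010 = 0.03074 m/d (same in every zone)
Zone A: v = q/n = 0.03074/0.27 = 0.1139 m/d → t_A = 615/0.1139 = 5402 d
Zone B: v = q/n = 0.03074/0.31 = 0.09916 m/d → t_B = 362/0.09916 = 3651 d
Total t = 5402 + 3651 = 9052 d
   = 9052 / 365 = 24.8 yr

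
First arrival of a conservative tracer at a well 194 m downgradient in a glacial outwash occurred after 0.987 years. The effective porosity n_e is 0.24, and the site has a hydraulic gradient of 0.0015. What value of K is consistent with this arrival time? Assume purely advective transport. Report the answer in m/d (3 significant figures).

t = 0.987 years = 360.3 d
v = L / t = 194 / 360.3 = 0.5385 m/d
K = v · n / i = 0.5385 × 0.24 / 0.0015 = 86.2 m/d

86.2 m/d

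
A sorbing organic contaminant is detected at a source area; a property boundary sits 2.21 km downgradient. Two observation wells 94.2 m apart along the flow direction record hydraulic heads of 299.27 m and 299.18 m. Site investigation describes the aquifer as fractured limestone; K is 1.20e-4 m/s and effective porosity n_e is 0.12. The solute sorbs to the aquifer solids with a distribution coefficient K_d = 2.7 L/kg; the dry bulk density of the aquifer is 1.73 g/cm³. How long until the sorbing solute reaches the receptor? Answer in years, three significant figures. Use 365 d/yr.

Hydraulic gradient i = (299.27 − 299.18) / 94.2 = 0.09 / 94.2 = 9.554e-4
K = 1.20e-4 m/s × 86400 s/d = 10.37 m/d
q = Ki = 10.37 × 9.554e-4 = 0.009906 m/d
v = Ki/n = 10.37·9.554e-4/0.12 = 0.08255 m/d
Retardation R = 1 + ρ_b·K_d/n = 1 + 1.73×2.7/0.12 = 39.93
Contaminant velocity v_c = v/R = 0.08255/39.93 = 0.002068 m/d
L = 2.21 km = 2210 m
t = L/v_c = 2210/0.002068 = 1.069e6 d
   = 1.069e6/365 = 2930 yr

2930 years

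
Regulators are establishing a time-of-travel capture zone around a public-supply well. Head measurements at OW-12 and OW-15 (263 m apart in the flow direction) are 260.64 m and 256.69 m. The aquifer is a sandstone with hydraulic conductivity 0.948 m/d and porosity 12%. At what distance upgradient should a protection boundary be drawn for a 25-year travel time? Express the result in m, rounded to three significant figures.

Hydraulic gradient i = (260.64 − 256.69) / 263 = 3.95 / 263 = 0.01502
Specific discharge q = 0.948 × 0.01502 = 0.01424 m/d
v_s = q/n_e = 0.01424/0.12 = 0.1187 m/d
T = 25 yr × 365 = 9125 d
L = v × T = 0.1187 × 9125 = 1083 m

1080 m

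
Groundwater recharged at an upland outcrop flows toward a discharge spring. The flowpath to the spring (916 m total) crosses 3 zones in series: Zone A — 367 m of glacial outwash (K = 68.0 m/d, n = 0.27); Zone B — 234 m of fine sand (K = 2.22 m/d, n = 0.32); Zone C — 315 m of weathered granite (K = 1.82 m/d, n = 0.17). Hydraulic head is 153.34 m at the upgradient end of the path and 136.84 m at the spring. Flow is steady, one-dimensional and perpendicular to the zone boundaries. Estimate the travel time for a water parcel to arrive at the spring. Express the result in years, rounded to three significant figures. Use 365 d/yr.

Total head drop ΔH = 153.34 − 136.84 = 16.50 m
Steady 1-D flow in series ⇒ the Darcy flux q is identical in every zone and the zone head losses add (resistances L/K in series).
Σ(L/K) = 367/68.0 + 234/2.22 + 315/1.82 = 5.397 + 105.4 + 173.1 = 283.9 d
q = ΔH / Σ(L/K) = 16.50 / 283.9 = 0.05812 m/d (same in every zone)
Zone A: v = q/n = 0.05812/0.27 = 0.2153 m/d → t_A = 367/0.2153 = 1705 d
Zone B: v = q/n = 0.05812/0.32 = 0.1816 m/d → t_B = 234/0.1816 = 1288 d
Zone C: v = q/n = 0.05812/0.17 = 0.3419 m/d → t_C = 315/0.3419 = 921.3 d
Total t = 1705 + 1288 + 921.3 = 3914 d
   = 3914 / 365 = 10.7 yr

10.7 years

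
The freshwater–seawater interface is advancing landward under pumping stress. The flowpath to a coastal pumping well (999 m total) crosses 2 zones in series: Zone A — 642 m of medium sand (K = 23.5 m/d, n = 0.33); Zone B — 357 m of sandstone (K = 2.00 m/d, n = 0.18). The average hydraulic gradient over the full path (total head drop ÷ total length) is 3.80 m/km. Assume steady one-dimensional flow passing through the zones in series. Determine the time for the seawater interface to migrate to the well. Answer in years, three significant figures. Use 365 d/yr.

41.0 years

For zones in series the flux q is common to all zones; the equivalent conductivity is the harmonic (thickness-weighted) mean, K_eq = L_total / Σ(L_j/K_j).
Σ(L/K) = 642/23.5 + 357/2.00 = 27.32 + 178.5 = 205.8 d
K_eq = L_total / Σ(L/K) = 999 / 205.8 = 4.854 m/d
q = K_eq · i = 4.854 × 0.0038 = 0.01844 m/d (same in every zone)
Zone A: v = q/n = 0.01844/0.33 = 0.05589 m/d → t_A = 642/0.05589 = 11490 d
Zone B: v = q/n = 0.01844/0.18 = 0.1025 m/d → t_B = 357/0.1025 = 3484 d
Total t = 11490 + 3484 = 14970 d
   = 14970 / 365 = 41.0 yr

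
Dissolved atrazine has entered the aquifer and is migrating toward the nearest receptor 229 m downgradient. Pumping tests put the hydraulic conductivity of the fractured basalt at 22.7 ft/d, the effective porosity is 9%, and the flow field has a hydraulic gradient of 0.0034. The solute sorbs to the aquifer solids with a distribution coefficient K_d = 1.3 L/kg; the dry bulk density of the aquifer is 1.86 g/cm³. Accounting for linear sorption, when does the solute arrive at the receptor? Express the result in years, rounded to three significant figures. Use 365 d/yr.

66.9 years

K = 22.7 ft/d × 0.3048 = 6.919 m/d
Specific discharge q = 6.919 × 0.0034 = 0.02352 m/d
Average linear velocity = 0.02352 / 0.09 = 0.2614 m/d
Retardation R = 1 + ρ_b·K_d/n = 1 + 1.86×1.3/0.09 = 27.87
Contaminant velocity v_c = v/R = 0.2614/27.87 = 0.009380 m/d
t = L/v_c = 229/0.009380 = 24410 d
   = 24410/365 = 66.9 yr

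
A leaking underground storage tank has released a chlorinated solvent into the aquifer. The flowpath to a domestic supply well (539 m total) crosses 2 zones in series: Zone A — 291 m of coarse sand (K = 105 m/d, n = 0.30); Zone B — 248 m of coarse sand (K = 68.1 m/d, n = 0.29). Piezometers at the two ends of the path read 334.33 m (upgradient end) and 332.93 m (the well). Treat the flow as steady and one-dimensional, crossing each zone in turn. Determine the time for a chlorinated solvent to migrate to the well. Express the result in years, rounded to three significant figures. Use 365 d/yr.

Total head drop ΔH = 334.33 − 332.93 = 1.40 m
Continuity: the same q passes through each zone, so ΔH = q·Σ(L_j/K_j) — the zones act as resistances in series.
Σ(L/K) = 291/105 + 248/68.1 = 2.771 + 3.642 = 6.413 d
q = ΔH / Σ(L/K) = 1.40 / 6.413 = 0.2183 m/d (same in every zone)
Zone A: v = q/n = 0.2183/0.30 = 0.7277 m/d → t_A = 291/0.7277 = 399.9 d
Zone B: v = q/n = 0.2183/0.29 = 0.7528 m/d → t_B = 248/0.7528 = 329.5 d
Total t = 399.9 + 329.5 = 729.4 d
   = 729.4 / 365 = 2.00 yr

2.00 years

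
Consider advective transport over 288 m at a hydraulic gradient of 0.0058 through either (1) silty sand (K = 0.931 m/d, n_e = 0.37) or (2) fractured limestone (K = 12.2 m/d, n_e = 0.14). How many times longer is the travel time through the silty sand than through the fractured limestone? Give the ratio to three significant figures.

34.6

Unit 1 (silty sand): v = 0.931×0.0058/0.37 = 0.01459 m/d, t = 288/0.01459 = 19730 d
Unit 2 (fractured limestone): v = 12.2×0.0058/0.14 = 0.5054 m/d, t = 288/0.5054 = 569.8 d
t(silty sand) / t(fractured limestone) = 19730/569.8 = 34.6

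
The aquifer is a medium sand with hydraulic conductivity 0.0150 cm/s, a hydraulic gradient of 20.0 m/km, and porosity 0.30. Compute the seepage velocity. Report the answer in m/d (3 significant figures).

0.864 m/d

K = 0.0150 cm/s × 864 = 12.96 m/d
Darcy flux q = K·i = 12.96 × 0.020 = 0.2592 m/d
Seepage velocity v = q / n = 0.2592 / 0.30 = 0.8640 m/d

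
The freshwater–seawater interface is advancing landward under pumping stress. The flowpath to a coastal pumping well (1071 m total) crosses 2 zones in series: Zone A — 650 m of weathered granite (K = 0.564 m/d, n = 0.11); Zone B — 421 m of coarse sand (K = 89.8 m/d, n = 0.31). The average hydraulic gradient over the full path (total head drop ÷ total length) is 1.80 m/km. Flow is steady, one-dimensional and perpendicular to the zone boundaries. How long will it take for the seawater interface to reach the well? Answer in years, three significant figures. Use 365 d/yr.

Continuity: the same q passes through each zone, so ΔH = q·Σ(L_j/K_j) — the zones act as resistances in series.
Σ(L/K) = 650/0.564 + 421/89.8 = 1152 + 4.688 = 1157 d
K_eq = L_total / Σ(L/K) = 1071 / 1157 = 0.9255 m/d
q = K_eq · i = 0.9255 × 0.0018 = 0.001666 m/d (same in every zone)
Zone A: v = q/n = 0.001666/0.11 = 0.01515 m/d → t_A = 650/0.01515 = 42920 d
Zone B: v = q/n = 0.001666/0.31 = 0.005374 m/d → t_B = 421/0.005374 = 78340 d
Total t = 42920 + 78340 = 121300 d
   = 121300 / 365 = 332 yr

332 years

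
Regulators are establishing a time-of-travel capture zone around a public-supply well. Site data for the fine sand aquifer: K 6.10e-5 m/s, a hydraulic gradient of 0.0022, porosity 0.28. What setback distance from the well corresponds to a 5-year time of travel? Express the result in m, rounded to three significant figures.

75.6 m

K = 6.10e-5 m/s × 86400 s/d = 5.270 m/d
Darcy flux q = K·i = 5.270 × 0.0022 = 0.01159 m/d
v = Ki/n = 5.270·0.0022/0.28 = 0.04141 m/d
T = 5 yr × 365 = 1825 d
L = v × T = 0.04141 × 1825 = 75.57 m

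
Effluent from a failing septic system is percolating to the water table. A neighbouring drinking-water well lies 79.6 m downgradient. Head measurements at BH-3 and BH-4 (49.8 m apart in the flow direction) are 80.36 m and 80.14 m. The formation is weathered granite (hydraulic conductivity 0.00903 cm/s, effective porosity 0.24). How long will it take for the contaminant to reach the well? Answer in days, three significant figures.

554 days

Hydraulic gradient i = (80.36 − 80.14) / 49.8 = 0.22 / 49.8 = 0.004418
K = 0.00903 cm/s × 864 = 7.802 m/d
Specific discharge q = 7.802 × 0.004418 = 0.03447 m/d
Average linear velocity = 0.03447 / 0.24 = 0.1436 m/d
t = L / v = 79.6 / 0.1436 = 554.3 d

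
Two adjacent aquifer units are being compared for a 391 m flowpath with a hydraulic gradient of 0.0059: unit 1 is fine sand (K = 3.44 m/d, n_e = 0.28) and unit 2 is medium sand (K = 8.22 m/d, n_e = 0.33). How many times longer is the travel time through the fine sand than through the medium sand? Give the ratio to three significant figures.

2.03

Unit 1 (fine sand): v = 3.44×0.0059/0.28 = 0.07249 m/d, t = 391/0.07249 = 5394 d
Unit 2 (medium sand): v = 8.22×0.0059/0.33 = 0.1470 m/d, t = 391/0.1470 = 2661 d
t(fine sand) / t(medium sand) = 5394/2661 = 2.03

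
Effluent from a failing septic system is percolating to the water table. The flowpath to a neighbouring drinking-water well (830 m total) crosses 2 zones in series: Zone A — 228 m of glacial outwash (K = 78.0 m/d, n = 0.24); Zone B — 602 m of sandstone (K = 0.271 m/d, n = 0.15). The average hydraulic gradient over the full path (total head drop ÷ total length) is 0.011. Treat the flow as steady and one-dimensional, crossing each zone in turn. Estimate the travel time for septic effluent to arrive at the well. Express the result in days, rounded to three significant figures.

35300 days

Steady 1-D flow in series ⇒ the Darcy flux q is identical in every zone and the zone head losses add (resistances L/K in series).
Σ(L/K) = 228/78.0 + 602/0.271 = 2.923 + 2221 = 2224 d
K_eq = L_total / Σ(L/K) = 830 / 2224 = 0.3731 m/d
q = K_eq · i = 0.3731 × 0.011 = 0.004105 m/d (same in every zone)
Zone A: v = q/n = 0.004105/0.24 = 0.01710 m/d → t_A = 228/0.01710 = 13330 d
Zone B: v = q/n = 0.004105/0.15 = 0.02736 m/d → t_B = 602/0.02736 = 22000 d
Total t = 13330 + 22000 = 35330 d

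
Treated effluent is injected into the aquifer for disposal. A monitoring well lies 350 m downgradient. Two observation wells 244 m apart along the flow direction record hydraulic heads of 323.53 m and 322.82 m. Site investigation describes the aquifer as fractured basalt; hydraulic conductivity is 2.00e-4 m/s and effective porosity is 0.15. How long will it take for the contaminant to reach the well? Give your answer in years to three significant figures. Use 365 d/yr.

Hydraulic gradient i = (323.53 − 322.82) / 244 = 0.71 / 244 = 0.002910
K = 2.00e-4 m/s × 86400 s/d = 17.28 m/d
Specific discharge q = 17.28 × 0.002910 = 0.05028 m/d
v = Ki/n = 17.28·0.002910/0.15 = 0.3352 m/d
t = L / v = 350 / 0.3352 = 1044 d
   = 1044 / 365 = 2.86 yr

2.86 years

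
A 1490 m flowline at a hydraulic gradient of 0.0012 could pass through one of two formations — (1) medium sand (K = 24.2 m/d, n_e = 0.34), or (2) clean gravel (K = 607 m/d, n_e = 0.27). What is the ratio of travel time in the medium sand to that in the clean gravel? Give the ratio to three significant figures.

31.6

Unit 1 (medium sand): v = 24.2×0.0012/0.34 = 0.08541 m/d, t = 1490/0.08541 = 17440 d
Unit 2 (clean gravel): v = 607×0.0012/0.27 = 2.698 m/d, t = 1490/2.698 = 552.3 d
t(medium sand) / t(clean gravel) = 17440/552.3 = 31.6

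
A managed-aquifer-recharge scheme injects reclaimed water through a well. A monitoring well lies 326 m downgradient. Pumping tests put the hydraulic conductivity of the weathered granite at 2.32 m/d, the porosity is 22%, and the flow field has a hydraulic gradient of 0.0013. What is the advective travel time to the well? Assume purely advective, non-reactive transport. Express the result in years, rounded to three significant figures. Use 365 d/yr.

Darcy flux q = K·i = 2.32 × 0.0013 = 0.003016 m/d
Average linear velocity = 0.003016 / 0.22 = 0.01371 m/d
t = L / v = 326 / 0.01371 = 23780 d
   = 23780 / 365 = 65.2 yr

65.2 years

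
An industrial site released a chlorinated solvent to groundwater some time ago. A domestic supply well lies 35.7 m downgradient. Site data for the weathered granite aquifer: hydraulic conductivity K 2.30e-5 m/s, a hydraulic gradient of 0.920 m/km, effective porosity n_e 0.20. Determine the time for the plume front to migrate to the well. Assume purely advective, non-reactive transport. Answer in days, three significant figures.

3910 days

K = 2.30e-5 m/s × 86400 s/d = 1.987 m/d
q = Ki = 1.987 × 9.2e-4 = 0.001828 m/d
Average linear velocity = 0.001828 / 0.20 = 0.009141 m/d
t = L / v = 35.7 / 0.009141 = 3905 d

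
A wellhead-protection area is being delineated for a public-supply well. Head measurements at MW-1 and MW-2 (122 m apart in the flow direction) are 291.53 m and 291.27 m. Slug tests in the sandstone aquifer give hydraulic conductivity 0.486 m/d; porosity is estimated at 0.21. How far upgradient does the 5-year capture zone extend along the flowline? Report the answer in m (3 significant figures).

9.00 m

Hydraulic gradient i = (291.53 − 291.27) / 122 = 0.26 / 122 = 0.002131
Specific discharge q = 0.486 × 0.002131 = 0.001036 m/d
v = Ki/n = 0.486·0.002131/0.21 = 0.004932 m/d
T = 5 yr × 365 = 1825 d
L = v × T = 0.004932 × 1825 = 9.001 m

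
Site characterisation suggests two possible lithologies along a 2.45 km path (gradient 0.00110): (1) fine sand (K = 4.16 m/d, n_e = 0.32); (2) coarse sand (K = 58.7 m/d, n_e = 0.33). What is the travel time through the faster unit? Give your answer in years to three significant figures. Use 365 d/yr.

34.3 years

Unit 1 (fine sand): v = 4.16×0.0011/0.32 = 0.01430 m/d, t = 2450/0.01430 = 171300 d
Unit 2 (coarse sand): v = 58.7×0.0011/0.33 = 0.1957 m/d, t = 2450/0.1957 = 12520 d
Faster: 12520 d / 365 = 34.3 yr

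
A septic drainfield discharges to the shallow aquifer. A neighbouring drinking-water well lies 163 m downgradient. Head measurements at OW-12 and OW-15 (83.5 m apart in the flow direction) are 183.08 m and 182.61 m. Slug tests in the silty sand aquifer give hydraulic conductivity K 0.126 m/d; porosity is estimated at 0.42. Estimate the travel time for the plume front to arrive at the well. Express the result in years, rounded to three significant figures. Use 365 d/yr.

Hydraulic gradient i = (183.08 − 182.61) / 83.5 = 0.47 / 83.5 = 0.005629
Darcy flux q = K·i = 0.126 × 0.005629 = 7.092e-4 m/d
Seepage velocity v = q / n = 7.092e-4 / 0.42 = 0.001689 m/d
t = L / v = 163 / 0.001689 = 96530 d
   = 96530 / 365 = 264 yr

264 years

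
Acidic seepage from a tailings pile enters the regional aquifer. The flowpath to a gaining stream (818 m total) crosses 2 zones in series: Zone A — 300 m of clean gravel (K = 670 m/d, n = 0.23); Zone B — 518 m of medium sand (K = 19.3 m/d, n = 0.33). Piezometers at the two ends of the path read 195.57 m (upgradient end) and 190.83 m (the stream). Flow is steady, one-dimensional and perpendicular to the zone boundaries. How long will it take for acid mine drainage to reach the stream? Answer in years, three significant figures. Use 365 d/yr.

Total head drop ΔH = 195.57 − 190.83 = 4.74 m
Steady 1-D flow in series ⇒ the Darcy flux q is identical in every zone and the zone head losses add (resistances L/K in series).
Σ(L/K) = 300/670 + 518/19.3 = 0.4478 + 26.84 = 27.29 d
q = ΔH / Σ(L/K) = 4.74 / 27.29 = 0.1737 m/d (same in every zone)
Zone A: v = q/n = 0.1737/0.23 = 0.7553 m/d → t_A = 300/0.7553 = 397.2 d
Zone B: v = q/n = 0.1737/0.33 = 0.5264 m/d → t_B = 518/0.5264 = 984.1 d
Total t = 397.2 + 984.1 = 1381 d
   = 1381 / 365 = 3.78 yr

3.78 years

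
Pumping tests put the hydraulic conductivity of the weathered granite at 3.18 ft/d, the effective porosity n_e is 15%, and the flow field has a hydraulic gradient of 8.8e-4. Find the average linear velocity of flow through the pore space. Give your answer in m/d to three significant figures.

0.00569 m/d

K = 3.18 ft/d × 0.3048 = 0.9693 m/d
Specific discharge q = 0.9693 × 8.8e-4 = 8.530e-4 m/d
v = Ki/n = 0.9693·8.8e-4/0.15 = 0.005686 m/d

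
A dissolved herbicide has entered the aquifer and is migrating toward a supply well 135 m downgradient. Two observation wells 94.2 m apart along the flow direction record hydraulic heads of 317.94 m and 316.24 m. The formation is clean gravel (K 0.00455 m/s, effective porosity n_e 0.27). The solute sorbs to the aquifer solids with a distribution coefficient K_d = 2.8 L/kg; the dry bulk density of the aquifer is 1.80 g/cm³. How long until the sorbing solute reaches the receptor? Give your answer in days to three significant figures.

101 days

Hydraulic gradient i = (317.94 − 316.24) / 94.2 = 1.70 / 94.2 = 0.01805
K = 0.00455 m/s × 86400 s/d = 393.1 m/d
Darcy flux q = K·i = 393.1 × 0.01805 = 7.095 m/d
Average linear velocity = 7.095 / 0.27 = 26.28 m/d
Retardation R = 1 + ρ_b·K_d/n = 1 + 1.80×2.8/0.27 = 19.67
Contaminant velocity v_c = v/R = 26.28/19.67 = 1.336 m/d
t = L/v_c = 135/1.336 = 101.0 d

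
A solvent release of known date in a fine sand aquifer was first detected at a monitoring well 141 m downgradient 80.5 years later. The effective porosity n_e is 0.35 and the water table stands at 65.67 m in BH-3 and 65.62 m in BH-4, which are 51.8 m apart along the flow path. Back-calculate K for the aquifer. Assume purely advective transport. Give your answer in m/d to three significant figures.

1.74 m/d

Hydraulic gradient i = (65.67 − 65.62) / 51.8 = 0.05 / 51.8 = 9.653e-4
t = 80.5 years = 29380 d
v = L / t = 141 / 29380 = 0.004799 m/d
K = v · n / i = 0.004799 × 0.35 / 9.653e-4 = 1.74 m/d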